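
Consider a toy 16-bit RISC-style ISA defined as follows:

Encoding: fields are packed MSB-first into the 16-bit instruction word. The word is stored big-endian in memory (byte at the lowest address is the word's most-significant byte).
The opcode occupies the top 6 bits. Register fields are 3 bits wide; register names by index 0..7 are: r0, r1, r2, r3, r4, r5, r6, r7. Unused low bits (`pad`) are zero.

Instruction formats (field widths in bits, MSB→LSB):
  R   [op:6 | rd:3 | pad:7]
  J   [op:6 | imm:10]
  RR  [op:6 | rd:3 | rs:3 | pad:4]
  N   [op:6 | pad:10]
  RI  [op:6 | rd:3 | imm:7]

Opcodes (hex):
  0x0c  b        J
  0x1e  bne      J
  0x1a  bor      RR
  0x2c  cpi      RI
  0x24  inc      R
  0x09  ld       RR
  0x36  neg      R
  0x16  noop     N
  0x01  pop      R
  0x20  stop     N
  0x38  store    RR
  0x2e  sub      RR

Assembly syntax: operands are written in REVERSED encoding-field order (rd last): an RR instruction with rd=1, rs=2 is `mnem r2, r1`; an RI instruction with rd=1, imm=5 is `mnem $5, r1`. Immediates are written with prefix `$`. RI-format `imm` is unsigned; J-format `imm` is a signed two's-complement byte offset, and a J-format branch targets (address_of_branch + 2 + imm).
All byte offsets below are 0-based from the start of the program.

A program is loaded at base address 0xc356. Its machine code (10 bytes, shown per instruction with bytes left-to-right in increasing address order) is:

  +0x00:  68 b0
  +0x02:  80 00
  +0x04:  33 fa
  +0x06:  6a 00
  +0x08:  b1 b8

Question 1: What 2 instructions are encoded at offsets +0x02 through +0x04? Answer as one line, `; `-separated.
stop; b $-6

+0x02: 80 00 ⇒ word 0x8000 (big)
  opcode bits[15:10]=0x20: stop/N
+0x04: 33 fa ⇒ word 0x33fa (big)
  opcode bits[15:10]=0xc: b/J
  [9:0] imm=1018 (s10→-6) = $-6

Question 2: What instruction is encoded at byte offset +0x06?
bor r0, r4

@+06  big-endian(6a 00) = 0x6a00
  opcode bits[15:10]=0x1a: bor/RR
  rd@[9:7]=0x4 ⇒ r4
  rs@[6:4]=0x0 ⇒ r0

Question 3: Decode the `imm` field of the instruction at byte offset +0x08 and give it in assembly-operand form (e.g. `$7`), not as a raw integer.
off 0x08: read b1 b8 as big → 0xb1b8
  op=0xb1b8>>10=0x2c ⇒ cpi (RI)
  rd: (w>>7)&0x7=0x3 → r3
  imm: (w>>0)&0x7f=0x38 → $56

$56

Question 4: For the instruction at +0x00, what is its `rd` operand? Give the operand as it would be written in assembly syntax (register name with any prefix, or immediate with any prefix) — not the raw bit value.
off 0x00: read 68 b0 as big → 0x68b0
  top 6b → 0x1a → bor [RR]
  [9:7] rd=1 = r1
  [6:4] rs=3 = r3

r1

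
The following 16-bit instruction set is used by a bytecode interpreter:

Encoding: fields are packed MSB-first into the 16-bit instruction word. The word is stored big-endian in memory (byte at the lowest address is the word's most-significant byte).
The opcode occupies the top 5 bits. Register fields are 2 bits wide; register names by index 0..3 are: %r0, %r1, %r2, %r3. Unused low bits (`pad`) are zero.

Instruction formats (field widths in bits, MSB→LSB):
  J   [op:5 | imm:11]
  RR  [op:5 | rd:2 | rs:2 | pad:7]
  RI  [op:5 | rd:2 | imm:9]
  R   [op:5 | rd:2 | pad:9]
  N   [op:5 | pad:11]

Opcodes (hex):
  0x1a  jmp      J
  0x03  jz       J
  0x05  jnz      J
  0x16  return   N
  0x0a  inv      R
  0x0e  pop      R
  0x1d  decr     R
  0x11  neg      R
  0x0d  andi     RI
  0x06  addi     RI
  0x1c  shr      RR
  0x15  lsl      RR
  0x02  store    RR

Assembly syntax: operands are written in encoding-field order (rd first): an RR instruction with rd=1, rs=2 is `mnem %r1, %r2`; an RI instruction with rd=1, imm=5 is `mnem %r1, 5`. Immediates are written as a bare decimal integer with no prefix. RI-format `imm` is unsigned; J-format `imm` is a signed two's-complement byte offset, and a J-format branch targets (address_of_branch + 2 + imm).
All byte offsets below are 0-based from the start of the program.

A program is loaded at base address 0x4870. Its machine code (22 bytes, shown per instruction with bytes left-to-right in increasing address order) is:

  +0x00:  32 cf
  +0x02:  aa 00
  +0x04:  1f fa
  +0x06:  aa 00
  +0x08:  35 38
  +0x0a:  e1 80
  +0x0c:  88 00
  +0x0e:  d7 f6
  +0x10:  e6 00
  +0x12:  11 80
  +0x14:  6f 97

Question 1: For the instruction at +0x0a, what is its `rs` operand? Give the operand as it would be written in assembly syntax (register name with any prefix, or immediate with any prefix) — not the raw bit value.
%r3

[0a] e1 80 → 0xe180
  top 5b → 0x1c → shr [RR]
  rd: (w>>9)&0x3=0x0 → %r0
  rs: (w>>7)&0x3=0x3 → %r3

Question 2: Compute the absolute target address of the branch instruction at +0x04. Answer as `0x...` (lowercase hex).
@+04  big-endian(1f fa) = 0x1ffa
  op=0x1ffa>>11=0x3 ⇒ jz (J)
  [10:0] imm=2042 (s11→-6) = -6
  target = base 0x4870 + off 0x04 + 2 + imm -6 = 0x4870

0x4870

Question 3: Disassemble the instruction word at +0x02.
lsl %r1, %r0

+0x02: aa 00 ⇒ word 0xaa00 (big)
  op=0xaa00>>11=0x15 ⇒ lsl (RR)
  rd: (w>>9)&0x3=0x1 → %r1
  rs: (w>>7)&0x3=0x0 → %r0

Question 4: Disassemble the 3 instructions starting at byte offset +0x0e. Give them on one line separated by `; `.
jmp -10; shr %r3, %r0; store %r0, %r3

+0x0e: d7 f6 ⇒ word 0xd7f6 (big)
  op=0xd7f6>>11=0x1a ⇒ jmp (J)
  imm: (w>>0)&0x7ff=0x7f6 (s11→-10) → -10
+0x10: e6 00 ⇒ word 0xe600 (big)
  op=0xe600>>11=0x1c ⇒ shr (RR)
  rd: (w>>9)&0x3=0x3 → %r3
  rs: (w>>7)&0x3=0x0 → %r0
+0x12: 11 80 ⇒ word 0x1180 (big)
  op=0x1180>>11=0x2 ⇒ store (RR)
  rd: (w>>9)&0x3=0x0 → %r0
  rs: (w>>7)&0x3=0x3 → %r3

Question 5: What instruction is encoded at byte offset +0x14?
andi %r3, 407

off 0x14: read 6f 97 as big → 0x6f97
  opcode bits[15:11]=0xd: andi/RI
  rd@[10:9]=0x3 ⇒ %r3
  imm@[8:0]=0x197 ⇒ 407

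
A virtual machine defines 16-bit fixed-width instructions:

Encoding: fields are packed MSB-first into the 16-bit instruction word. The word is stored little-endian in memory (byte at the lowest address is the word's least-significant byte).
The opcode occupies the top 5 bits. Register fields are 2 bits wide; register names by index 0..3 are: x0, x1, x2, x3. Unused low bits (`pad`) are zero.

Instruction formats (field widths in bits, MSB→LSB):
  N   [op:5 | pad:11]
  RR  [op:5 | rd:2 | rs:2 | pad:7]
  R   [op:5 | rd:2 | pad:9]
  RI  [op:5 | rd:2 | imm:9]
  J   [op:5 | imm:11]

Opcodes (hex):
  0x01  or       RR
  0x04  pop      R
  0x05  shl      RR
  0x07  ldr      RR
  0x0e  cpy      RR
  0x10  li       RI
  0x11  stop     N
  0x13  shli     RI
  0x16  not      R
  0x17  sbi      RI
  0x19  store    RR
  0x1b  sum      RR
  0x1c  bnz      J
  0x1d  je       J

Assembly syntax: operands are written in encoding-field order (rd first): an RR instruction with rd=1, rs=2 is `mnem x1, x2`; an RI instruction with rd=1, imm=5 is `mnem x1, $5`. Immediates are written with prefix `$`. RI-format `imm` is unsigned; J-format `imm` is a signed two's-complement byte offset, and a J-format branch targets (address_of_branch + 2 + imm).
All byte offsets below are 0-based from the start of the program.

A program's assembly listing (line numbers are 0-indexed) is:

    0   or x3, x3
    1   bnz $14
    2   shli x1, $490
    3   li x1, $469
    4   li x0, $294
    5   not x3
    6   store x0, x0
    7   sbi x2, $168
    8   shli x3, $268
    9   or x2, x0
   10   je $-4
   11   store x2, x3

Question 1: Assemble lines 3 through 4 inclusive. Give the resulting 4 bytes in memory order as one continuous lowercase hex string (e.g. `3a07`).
3. li fields op=0x10:5|rd=1:2|imm=469:9 → word 83d5h → d5 83
4. li fields op=0x10:5|rd=0:2|imm=294:9 → word 8126h → 26 81

d5832681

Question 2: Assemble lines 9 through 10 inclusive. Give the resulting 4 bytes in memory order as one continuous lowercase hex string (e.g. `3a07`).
9. or fields op=0x1:5|rd=2:2|rs=0:2|pad=0:7 → word 0c00h → 00 0c
10. je fields op=0x1d:5|imm=-4:11 → word effch → fc ef

000cfcef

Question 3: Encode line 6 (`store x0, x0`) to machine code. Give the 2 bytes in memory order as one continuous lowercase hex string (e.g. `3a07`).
00c8

6. store fields op=0x19:5|rd=0:2|rs=0:2|pad=0:7 → word c800h → 00 c8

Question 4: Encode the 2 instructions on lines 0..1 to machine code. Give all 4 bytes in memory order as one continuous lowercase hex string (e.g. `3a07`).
800f0ee0

0. or fields op=0x1:5|rd=3:2|rs=3:2|pad=0:7 → word 0f80h → 80 0f
1. bnz fields op=0x1c:5|imm=14:11 → word e00eh → 0e e0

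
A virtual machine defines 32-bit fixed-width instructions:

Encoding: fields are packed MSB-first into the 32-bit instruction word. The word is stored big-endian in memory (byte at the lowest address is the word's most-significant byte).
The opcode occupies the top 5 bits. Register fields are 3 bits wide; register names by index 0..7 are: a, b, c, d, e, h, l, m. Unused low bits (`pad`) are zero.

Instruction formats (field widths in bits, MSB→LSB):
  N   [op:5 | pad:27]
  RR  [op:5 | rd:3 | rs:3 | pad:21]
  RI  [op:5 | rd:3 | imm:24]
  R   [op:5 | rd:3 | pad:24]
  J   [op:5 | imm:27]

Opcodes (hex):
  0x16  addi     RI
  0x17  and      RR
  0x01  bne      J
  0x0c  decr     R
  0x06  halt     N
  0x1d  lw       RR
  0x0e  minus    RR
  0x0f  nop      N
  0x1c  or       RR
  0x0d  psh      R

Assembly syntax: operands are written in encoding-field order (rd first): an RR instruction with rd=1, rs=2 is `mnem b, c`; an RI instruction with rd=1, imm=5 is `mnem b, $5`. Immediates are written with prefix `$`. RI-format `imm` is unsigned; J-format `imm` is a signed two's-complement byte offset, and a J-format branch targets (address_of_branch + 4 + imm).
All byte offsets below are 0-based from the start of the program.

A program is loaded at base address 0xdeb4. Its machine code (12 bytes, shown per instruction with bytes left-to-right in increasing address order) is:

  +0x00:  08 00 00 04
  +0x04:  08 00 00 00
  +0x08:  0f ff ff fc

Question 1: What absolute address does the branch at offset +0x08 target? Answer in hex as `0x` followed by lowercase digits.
+0x08: 0f ff ff fc ⇒ word 0x0ffffffc (big)
  top 5b → 0x1 → bne [J]
  [26:0] imm=134217724 (s27→-4) = $-4
  target = base 0xdeb4 + off 0x08 + 4 + imm -4 = 0xdebc

0xdebc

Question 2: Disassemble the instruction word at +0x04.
off 0x04: read 08 00 00 00 as big → 0x08000000
  op=0x08000000>>27=0x1 ⇒ bne (J)
  imm@[26:0]=0x0 ⇒ $0

bne $0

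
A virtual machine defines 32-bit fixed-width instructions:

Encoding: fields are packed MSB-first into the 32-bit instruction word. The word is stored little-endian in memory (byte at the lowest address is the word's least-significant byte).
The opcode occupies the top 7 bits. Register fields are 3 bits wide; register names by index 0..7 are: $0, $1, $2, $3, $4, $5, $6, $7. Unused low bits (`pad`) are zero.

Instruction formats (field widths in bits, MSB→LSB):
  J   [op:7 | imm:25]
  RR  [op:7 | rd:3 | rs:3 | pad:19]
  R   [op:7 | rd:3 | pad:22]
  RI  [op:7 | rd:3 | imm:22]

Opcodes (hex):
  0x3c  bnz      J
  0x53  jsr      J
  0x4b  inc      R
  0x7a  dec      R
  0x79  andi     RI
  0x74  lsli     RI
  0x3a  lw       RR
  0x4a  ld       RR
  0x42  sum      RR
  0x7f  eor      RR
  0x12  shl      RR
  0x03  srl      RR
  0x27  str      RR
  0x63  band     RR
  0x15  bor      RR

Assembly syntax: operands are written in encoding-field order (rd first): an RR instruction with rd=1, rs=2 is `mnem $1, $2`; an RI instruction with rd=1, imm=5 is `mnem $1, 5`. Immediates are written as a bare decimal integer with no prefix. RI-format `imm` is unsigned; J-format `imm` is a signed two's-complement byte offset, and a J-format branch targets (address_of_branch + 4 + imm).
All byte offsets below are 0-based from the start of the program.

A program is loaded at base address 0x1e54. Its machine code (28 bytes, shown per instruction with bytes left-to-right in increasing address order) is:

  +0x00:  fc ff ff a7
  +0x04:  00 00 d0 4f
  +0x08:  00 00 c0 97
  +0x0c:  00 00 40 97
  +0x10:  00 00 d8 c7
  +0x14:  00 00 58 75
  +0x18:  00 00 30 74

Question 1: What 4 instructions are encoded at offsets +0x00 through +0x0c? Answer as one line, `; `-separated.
[00] fc ff ff a7 → 0xa7fffffc
  op=0xa7fffffc>>25=0x53 ⇒ jsr (J)
  imm: (w>>0)&0x1ffffff=0x1fffffc (s25→-4) → -4
[04] 00 00 d0 4f → 0x4fd00000
  op=0x4fd00000>>25=0x27 ⇒ str (RR)
  rd: (w>>22)&0x7=0x7 → $7
  rs: (w>>19)&0x7=0x2 → $2
[08] 00 00 c0 97 → 0x97c00000
  op=0x97c00000>>25=0x4b ⇒ inc (R)
  rd: (w>>22)&0x7=0x7 → $7
[0c] 00 00 40 97 → 0x97400000
  op=0x97400000>>25=0x4b ⇒ inc (R)
  rd: (w>>22)&0x7=0x5 → $5

jsr -4; str $7, $2; inc $7; inc $5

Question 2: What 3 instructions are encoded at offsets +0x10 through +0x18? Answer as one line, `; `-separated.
off 0x10: read 00 00 d8 c7 as little → 0xc7d80000
  top 7b → 0x63 → band [RR]
  rd@[24:22]=0x7 ⇒ $7
  rs@[21:19]=0x3 ⇒ $3
off 0x14: read 00 00 58 75 as little → 0x75580000
  top 7b → 0x3a → lw [RR]
  rd@[24:22]=0x5 ⇒ $5
  rs@[21:19]=0x3 ⇒ $3
off 0x18: read 00 00 30 74 as little → 0x74300000
  top 7b → 0x3a → lw [RR]
  rd@[24:22]=0x0 ⇒ $0
  rs@[21:19]=0x6 ⇒ $6

band $7, $3; lw $5, $3; lw $0, $6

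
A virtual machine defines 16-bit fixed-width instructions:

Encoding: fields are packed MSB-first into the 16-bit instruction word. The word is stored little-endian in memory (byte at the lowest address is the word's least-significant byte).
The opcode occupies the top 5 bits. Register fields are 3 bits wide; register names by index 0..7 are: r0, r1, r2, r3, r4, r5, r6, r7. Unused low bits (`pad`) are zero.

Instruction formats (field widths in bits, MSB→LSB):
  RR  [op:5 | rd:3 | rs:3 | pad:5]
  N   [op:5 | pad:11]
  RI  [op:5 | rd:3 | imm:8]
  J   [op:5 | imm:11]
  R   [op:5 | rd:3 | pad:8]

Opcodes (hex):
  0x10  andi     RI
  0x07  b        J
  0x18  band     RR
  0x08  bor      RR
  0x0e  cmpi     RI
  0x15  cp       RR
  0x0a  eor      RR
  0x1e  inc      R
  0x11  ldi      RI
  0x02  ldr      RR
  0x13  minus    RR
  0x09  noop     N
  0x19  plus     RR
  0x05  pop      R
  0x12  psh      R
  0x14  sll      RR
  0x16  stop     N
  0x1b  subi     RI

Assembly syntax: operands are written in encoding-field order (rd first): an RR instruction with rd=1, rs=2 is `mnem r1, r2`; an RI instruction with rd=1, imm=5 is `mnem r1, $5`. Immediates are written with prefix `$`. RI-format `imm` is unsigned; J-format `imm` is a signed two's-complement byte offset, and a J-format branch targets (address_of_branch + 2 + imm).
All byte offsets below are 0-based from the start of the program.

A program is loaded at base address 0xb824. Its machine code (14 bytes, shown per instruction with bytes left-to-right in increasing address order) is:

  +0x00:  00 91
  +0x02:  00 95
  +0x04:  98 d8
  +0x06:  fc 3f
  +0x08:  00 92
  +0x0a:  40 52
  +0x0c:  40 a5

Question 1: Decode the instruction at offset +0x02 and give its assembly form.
[02] 00 95 → 0x9500
  op=0x9500>>11=0x12 ⇒ psh (R)
  rd: (w>>8)&0x7=0x5 → r5

psh r5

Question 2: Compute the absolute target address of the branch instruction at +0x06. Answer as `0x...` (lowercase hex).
off 0x06: read fc 3f as little → 0x3ffc
  opcode bits[15:11]=0x7: b/J
  imm: (w>>0)&0x7ff=0x7fc (s11→-4) → $-4
  target = base 0xb824 + off 0x06 + 2 + imm -4 = 0xb828

0xb828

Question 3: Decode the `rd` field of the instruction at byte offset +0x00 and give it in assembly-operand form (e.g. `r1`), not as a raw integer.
r1

@+00  little-endian(00 91) = 0x9100
  opcode bits[15:11]=0x12: psh/R
  rd: (w>>8)&0x7=0x1 → r1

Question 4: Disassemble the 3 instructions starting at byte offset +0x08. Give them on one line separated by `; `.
psh r2; eor r2, r2; sll r5, r2

@+08  little-endian(00 92) = 0x9200
  top 5b → 0x12 → psh [R]
  rd: (w>>8)&0x7=0x2 → r2
@+0a  little-endian(40 52) = 0x5240
  top 5b → 0xa → eor [RR]
  rd: (w>>8)&0x7=0x2 → r2
  rs: (w>>5)&0x7=0x2 → r2
@+0c  little-endian(40 a5) = 0xa540
  top 5b → 0x14 → sll [RR]
  rd: (w>>8)&0x7=0x5 → r5
  rs: (w>>5)&0x7=0x2 → r2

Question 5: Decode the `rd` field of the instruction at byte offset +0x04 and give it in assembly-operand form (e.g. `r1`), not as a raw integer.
r0

@+04  little-endian(98 d8) = 0xd898
  opcode bits[15:11]=0x1b: subi/RI
  [10:8] rd=0 = r0
  [7:0] imm=152 = $152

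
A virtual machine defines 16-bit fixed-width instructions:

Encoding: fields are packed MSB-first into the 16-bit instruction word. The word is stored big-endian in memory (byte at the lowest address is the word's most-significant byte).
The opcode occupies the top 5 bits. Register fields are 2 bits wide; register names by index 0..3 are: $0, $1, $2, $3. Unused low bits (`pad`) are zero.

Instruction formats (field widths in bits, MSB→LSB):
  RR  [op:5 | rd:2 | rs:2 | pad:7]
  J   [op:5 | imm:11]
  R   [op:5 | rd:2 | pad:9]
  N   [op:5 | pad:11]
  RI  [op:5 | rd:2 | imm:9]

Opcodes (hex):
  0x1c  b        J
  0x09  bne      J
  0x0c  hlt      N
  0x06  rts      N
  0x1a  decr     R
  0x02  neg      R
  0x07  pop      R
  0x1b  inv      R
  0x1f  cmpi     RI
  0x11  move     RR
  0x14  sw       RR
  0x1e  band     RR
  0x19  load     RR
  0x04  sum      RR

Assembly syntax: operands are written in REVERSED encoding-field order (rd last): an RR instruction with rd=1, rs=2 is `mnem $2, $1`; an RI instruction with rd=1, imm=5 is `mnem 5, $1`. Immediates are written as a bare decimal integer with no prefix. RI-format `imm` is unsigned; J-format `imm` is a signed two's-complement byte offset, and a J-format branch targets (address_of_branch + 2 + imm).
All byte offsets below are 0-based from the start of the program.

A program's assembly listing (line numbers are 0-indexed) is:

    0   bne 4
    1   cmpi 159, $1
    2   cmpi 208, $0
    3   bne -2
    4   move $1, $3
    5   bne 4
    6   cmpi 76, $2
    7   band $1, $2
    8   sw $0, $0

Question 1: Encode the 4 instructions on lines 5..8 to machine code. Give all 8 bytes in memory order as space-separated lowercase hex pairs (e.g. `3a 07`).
5. bne fields op=0x9:5|imm=4:11 → word 4804h → 48 04
6. cmpi fields op=0x1f:5|rd=2:2|imm=76:9 → word fc4ch → fc 4c
7. band fields op=0x1e:5|rd=2:2|rs=1:2|pad=0:7 → word f480h → f4 80
8. sw fields op=0x14:5|rd=0:2|rs=0:2|pad=0:7 → word a000h → a0 00

48 04 fc 4c f4 80 a0 00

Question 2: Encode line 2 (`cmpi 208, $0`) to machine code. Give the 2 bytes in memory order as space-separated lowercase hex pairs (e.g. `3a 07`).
2. cmpi fields op=0x1f:5|rd=0:2|imm=208:9 → word f8d0h → f8 d0

f8 d0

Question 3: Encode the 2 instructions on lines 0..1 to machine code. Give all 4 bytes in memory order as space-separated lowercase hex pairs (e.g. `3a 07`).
L0: bne op=0x9:5|imm=4:11 ⇒ 0x4804 ⇒ big 48 04
L1: cmpi op=0x1f:5|rd=1:2|imm=159:9 ⇒ 0xfa9f ⇒ big fa 9f

48 04 fa 9f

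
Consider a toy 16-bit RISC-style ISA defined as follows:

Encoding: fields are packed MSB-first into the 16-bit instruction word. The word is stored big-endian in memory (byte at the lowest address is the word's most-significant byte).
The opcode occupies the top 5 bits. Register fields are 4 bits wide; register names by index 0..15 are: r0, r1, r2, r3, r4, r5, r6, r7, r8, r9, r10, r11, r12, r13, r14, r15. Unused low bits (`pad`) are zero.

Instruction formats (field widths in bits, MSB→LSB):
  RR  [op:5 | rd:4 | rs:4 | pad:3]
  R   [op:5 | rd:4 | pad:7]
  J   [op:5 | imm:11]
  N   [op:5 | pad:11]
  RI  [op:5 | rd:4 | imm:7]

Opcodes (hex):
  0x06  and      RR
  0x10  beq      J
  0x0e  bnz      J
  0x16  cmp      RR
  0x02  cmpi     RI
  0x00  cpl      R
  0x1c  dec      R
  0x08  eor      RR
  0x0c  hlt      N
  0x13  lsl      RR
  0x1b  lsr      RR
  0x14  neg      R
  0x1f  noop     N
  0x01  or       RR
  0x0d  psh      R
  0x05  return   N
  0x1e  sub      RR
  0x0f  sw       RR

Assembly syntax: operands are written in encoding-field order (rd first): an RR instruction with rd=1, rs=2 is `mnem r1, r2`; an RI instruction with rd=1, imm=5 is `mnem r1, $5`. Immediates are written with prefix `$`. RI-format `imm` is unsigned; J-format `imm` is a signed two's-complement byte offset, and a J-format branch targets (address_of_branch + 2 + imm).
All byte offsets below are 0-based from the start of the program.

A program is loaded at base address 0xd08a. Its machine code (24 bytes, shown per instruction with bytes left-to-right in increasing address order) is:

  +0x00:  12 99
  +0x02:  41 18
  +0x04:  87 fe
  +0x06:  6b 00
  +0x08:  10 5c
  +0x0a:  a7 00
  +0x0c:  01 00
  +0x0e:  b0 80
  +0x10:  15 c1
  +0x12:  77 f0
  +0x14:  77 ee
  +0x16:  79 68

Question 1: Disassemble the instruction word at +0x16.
sw r2, r13

+0x16: 79 68 ⇒ word 0x7968 (big)
  top 5b → 0xf → sw [RR]
  rd@[10:7]=0x2 ⇒ r2
  rs@[6:3]=0xd ⇒ r13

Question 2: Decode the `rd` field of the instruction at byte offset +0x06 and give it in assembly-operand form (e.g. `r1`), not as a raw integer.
r6

@+06  big-endian(6b 00) = 0x6b00
  top 5b → 0xd → psh [R]
  rd: (w>>7)&0xf=0x6 → r6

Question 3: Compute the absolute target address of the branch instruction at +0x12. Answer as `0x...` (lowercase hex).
@+12  big-endian(77 f0) = 0x77f0
  op=0x77f0>>11=0xe ⇒ bnz (J)
  [10:0] imm=2032 (s11→-16) = $-16
  target = base 0xd08a + off 0x12 + 2 + imm -16 = 0xd08e

0xd08e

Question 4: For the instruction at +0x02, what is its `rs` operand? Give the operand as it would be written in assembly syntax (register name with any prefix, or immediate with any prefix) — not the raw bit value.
@+02  big-endian(41 18) = 0x4118
  top 5b → 0x8 → eor [RR]
  [10:7] rd=2 = r2
  [6:3] rs=3 = r3

r3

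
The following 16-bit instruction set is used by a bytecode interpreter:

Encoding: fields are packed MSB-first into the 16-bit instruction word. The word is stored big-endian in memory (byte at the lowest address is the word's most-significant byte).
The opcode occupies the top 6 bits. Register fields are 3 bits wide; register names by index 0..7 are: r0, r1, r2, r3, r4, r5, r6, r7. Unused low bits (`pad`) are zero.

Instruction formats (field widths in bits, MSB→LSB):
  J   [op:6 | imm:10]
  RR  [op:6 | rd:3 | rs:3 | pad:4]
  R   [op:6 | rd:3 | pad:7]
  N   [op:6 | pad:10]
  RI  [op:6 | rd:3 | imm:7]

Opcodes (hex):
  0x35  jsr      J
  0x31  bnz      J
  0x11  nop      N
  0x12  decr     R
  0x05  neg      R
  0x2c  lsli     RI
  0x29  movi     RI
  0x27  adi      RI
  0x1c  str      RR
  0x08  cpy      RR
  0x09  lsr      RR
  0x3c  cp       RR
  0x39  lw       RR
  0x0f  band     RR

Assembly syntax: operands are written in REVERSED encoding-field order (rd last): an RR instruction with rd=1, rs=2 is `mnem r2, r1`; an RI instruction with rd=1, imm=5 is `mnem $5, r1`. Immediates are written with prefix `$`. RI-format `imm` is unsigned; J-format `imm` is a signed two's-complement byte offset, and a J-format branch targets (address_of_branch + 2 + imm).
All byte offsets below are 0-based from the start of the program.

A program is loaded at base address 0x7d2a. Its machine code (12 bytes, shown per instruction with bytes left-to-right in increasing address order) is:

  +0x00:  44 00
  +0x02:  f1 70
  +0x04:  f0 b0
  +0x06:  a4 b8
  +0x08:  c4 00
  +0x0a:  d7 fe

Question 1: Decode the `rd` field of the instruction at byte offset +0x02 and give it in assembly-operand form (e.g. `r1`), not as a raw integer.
+0x02: f1 70 ⇒ word 0xf170 (big)
  opcode bits[15:10]=0x3c: cp/RR
  rd@[9:7]=0x2 ⇒ r2
  rs@[6:4]=0x7 ⇒ r7

r2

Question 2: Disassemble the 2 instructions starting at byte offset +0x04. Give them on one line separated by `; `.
@+04  big-endian(f0 b0) = 0xf0b0
  top 6b → 0x3c → cp [RR]
  rd: (w>>7)&0x7=0x1 → r1
  rs: (w>>4)&0x7=0x3 → r3
@+06  big-endian(a4 b8) = 0xa4b8
  top 6b → 0x29 → movi [RI]
  rd: (w>>7)&0x7=0x1 → r1
  imm: (w>>0)&0x7f=0x38 → $56

cp r3, r1; movi $56, r1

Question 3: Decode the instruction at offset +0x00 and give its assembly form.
[00] 44 00 → 0x4400
  opcode bits[15:10]=0x11: nop/N

nop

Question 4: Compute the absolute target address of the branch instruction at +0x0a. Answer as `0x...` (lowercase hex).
+0x0a: d7 fe ⇒ word 0xd7fe (big)
  top 6b → 0x35 → jsr [J]
  imm@[9:0]=0x3fe (s10→-2) ⇒ $-2
  target = base 0x7d2a + off 0x0a + 2 + imm -2 = 0x7d34

0x7d34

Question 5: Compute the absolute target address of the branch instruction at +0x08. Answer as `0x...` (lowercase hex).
0x7d34

off 0x08: read c4 00 as big → 0xc400
  opcode bits[15:10]=0x31: bnz/J
  [9:0] imm=0 = $0
  target = base 0x7d2a + off 0x08 + 2 + imm 0 = 0x7d34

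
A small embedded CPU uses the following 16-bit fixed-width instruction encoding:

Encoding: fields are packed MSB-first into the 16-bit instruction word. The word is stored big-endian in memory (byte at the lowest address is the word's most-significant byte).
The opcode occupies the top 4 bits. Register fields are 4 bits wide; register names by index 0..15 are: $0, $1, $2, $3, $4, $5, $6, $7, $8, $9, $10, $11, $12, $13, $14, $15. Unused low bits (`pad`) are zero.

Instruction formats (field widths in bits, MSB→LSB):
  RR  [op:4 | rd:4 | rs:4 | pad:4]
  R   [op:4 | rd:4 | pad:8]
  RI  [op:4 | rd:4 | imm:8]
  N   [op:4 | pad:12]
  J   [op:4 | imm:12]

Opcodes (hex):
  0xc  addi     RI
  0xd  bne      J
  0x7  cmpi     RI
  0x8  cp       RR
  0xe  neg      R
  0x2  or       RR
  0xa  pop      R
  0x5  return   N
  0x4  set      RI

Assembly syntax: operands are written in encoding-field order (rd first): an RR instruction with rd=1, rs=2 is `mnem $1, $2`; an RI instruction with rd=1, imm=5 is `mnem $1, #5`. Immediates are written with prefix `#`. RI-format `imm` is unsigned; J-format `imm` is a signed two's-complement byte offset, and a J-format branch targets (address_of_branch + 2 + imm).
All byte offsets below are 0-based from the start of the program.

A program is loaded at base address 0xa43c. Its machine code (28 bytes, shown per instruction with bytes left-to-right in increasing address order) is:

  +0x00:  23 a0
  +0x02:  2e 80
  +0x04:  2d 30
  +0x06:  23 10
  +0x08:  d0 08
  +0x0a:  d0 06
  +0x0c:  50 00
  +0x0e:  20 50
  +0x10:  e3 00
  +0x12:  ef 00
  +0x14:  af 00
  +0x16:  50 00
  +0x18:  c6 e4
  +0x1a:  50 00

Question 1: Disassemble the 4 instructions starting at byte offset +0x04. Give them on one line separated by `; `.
@+04  big-endian(2d 30) = 0x2d30
  op=0x2d30>>12=0x2 ⇒ or (RR)
  rd: (w>>8)&0xf=0xd → $13
  rs: (w>>4)&0xf=0x3 → $3
@+06  big-endian(23 10) = 0x2310
  op=0x2310>>12=0x2 ⇒ or (RR)
  rd: (w>>8)&0xf=0x3 → $3
  rs: (w>>4)&0xf=0x1 → $1
@+08  big-endian(d0 08) = 0xd008
  op=0xd008>>12=0xd ⇒ bne (J)
  imm: (w>>0)&0xfff=0x8 → #8
@+0a  big-endian(d0 06) = 0xd006
  op=0xd006>>12=0xd ⇒ bne (J)
  imm: (w>>0)&0xfff=0x6 → #6

or $13, $3; or $3, $1; bne #8; bne #6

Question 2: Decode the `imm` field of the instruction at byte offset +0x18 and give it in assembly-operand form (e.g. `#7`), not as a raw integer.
off 0x18: read c6 e4 as big → 0xc6e4
  opcode bits[15:12]=0xc: addi/RI
  rd@[11:8]=0x6 ⇒ $6
  imm@[7:0]=0xe4 ⇒ #228

#228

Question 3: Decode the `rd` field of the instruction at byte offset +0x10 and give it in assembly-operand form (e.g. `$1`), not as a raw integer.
+0x10: e3 00 ⇒ word 0xe300 (big)
  op=0xe300>>12=0xe ⇒ neg (R)
  rd@[11:8]=0x3 ⇒ $3

$3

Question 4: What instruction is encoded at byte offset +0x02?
or $14, $8

@+02  big-endian(2e 80) = 0x2e80
  op=0x2e80>>12=0x2 ⇒ or (RR)
  [11:8] rd=14 = $14
  [7:4] rs=8 = $8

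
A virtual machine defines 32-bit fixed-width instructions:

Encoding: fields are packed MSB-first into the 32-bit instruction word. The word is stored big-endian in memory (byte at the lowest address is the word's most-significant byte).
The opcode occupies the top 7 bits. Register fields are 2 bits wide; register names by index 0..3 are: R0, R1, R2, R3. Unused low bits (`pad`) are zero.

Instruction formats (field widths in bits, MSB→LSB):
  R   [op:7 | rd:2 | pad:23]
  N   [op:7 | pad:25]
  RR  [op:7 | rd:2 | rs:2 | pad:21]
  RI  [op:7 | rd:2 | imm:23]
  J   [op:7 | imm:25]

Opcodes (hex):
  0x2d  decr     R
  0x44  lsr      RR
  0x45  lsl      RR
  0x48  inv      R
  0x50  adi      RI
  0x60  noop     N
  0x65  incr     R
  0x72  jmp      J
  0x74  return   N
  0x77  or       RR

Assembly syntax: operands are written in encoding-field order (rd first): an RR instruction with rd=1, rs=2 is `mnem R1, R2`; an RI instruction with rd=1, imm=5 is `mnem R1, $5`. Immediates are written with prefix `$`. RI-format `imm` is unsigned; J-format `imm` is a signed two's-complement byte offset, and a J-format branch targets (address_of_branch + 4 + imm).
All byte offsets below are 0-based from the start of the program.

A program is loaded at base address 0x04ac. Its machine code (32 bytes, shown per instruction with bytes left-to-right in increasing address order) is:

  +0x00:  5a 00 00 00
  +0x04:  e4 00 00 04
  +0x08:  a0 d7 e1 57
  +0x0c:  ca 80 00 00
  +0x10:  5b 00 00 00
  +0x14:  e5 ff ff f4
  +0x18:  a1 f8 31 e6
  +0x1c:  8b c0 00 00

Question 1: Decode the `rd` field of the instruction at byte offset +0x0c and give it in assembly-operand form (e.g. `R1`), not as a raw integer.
off 0x0c: read ca 80 00 00 as big → 0xca800000
  op=0xca800000>>25=0x65 ⇒ incr (R)
  rd: (w>>23)&0x3=0x1 → R1

R1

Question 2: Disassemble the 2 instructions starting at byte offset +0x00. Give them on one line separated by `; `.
+0x00: 5a 00 00 00 ⇒ word 0x5a000000 (big)
  op=0x5a000000>>25=0x2d ⇒ decr (R)
  [24:23] rd=0 = R0
+0x04: e4 00 00 04 ⇒ word 0xe4000004 (big)
  op=0xe4000004>>25=0x72 ⇒ jmp (J)
  [24:0] imm=4 = $4

decr R0; jmp $4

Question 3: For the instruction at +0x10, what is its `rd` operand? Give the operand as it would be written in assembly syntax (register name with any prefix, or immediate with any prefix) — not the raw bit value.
R2

[10] 5b 00 00 00 → 0x5b000000
  op=0x5b000000>>25=0x2d ⇒ decr (R)
  rd: (w>>23)&0x3=0x2 → R2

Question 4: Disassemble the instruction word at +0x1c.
+0x1c: 8b c0 00 00 ⇒ word 0x8bc00000 (big)
  opcode bits[31:25]=0x45: lsl/RR
  rd: (w>>23)&0x3=0x3 → R3
  rs: (w>>21)&0x3=0x2 → R2

lsl R3, R2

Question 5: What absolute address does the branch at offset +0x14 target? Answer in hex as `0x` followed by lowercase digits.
[14] e5 ff ff f4 → 0xe5fffff4
  top 7b → 0x72 → jmp [J]
  imm: (w>>0)&0x1ffffff=0x1fffff4 (s25→-12) → $-12
  target = base 0x04ac + off 0x14 + 4 + imm -12 = 0x04b8

0x04b8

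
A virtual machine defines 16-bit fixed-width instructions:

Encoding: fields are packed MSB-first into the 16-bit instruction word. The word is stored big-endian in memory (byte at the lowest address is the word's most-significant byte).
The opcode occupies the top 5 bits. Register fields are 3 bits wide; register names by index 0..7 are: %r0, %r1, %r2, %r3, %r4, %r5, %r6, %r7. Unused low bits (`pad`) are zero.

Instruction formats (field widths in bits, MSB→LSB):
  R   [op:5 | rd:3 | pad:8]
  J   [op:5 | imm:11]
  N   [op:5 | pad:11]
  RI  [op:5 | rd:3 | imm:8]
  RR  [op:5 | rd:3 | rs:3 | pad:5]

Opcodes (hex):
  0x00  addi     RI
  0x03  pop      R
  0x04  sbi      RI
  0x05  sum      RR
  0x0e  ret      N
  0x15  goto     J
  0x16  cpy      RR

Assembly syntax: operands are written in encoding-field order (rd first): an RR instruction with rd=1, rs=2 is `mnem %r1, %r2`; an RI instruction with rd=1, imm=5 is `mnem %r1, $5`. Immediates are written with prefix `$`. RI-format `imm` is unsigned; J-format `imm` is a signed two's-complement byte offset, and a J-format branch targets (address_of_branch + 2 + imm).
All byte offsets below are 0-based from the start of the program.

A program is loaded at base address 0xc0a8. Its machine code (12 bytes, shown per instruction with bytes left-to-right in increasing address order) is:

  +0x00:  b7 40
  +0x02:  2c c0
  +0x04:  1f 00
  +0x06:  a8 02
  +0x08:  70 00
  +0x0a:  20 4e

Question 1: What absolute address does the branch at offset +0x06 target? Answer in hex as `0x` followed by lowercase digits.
0xc0b2

+0x06: a8 02 ⇒ word 0xa802 (big)
  opcode bits[15:11]=0x15: goto/J
  imm@[10:0]=0x2 ⇒ $2
  target = base 0xc0a8 + off 0x06 + 2 + imm 2 = 0xc0b2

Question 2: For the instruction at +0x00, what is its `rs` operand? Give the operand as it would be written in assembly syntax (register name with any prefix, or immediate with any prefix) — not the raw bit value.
%r2

[00] b7 40 → 0xb740
  top 5b → 0x16 → cpy [RR]
  rd@[10:8]=0x7 ⇒ %r7
  rs@[7:5]=0x2 ⇒ %r2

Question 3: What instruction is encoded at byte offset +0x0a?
@+0a  big-endian(20 4e) = 0x204e
  top 5b → 0x4 → sbi [RI]
  rd@[10:8]=0x0 ⇒ %r0
  imm@[7:0]=0x4e ⇒ $78

sbi %r0, $78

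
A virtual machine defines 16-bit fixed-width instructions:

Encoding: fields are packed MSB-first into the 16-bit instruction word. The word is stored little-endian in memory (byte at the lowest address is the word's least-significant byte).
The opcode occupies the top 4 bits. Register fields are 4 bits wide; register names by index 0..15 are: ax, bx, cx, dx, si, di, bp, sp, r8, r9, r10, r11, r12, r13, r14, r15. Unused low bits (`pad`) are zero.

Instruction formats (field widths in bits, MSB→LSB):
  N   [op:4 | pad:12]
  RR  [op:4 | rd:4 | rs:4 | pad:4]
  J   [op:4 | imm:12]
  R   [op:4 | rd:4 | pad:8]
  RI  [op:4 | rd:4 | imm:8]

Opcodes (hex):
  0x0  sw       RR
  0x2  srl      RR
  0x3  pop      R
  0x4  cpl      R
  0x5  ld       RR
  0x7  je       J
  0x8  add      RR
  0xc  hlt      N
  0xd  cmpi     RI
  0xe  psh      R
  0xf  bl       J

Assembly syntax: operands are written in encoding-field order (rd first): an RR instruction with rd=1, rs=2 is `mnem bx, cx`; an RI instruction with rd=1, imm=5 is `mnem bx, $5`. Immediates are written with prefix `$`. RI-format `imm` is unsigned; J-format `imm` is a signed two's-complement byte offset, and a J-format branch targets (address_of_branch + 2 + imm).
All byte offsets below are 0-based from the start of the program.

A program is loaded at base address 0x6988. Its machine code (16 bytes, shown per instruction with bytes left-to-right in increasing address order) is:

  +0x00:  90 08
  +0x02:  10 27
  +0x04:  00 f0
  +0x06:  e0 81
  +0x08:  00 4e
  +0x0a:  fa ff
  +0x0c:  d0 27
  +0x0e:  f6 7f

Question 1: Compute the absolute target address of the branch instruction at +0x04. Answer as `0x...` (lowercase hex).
0x698e

off 0x04: read 00 f0 as little → 0xf000
  top 4b → 0xf → bl [J]
  imm@[11:0]=0x0 ⇒ $0
  target = base 0x6988 + off 0x04 + 2 + imm 0 = 0x698e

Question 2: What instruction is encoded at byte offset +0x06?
+0x06: e0 81 ⇒ word 0x81e0 (little)
  opcode bits[15:12]=0x8: add/RR
  [11:8] rd=1 = bx
  [7:4] rs=14 = r14

add bx, r14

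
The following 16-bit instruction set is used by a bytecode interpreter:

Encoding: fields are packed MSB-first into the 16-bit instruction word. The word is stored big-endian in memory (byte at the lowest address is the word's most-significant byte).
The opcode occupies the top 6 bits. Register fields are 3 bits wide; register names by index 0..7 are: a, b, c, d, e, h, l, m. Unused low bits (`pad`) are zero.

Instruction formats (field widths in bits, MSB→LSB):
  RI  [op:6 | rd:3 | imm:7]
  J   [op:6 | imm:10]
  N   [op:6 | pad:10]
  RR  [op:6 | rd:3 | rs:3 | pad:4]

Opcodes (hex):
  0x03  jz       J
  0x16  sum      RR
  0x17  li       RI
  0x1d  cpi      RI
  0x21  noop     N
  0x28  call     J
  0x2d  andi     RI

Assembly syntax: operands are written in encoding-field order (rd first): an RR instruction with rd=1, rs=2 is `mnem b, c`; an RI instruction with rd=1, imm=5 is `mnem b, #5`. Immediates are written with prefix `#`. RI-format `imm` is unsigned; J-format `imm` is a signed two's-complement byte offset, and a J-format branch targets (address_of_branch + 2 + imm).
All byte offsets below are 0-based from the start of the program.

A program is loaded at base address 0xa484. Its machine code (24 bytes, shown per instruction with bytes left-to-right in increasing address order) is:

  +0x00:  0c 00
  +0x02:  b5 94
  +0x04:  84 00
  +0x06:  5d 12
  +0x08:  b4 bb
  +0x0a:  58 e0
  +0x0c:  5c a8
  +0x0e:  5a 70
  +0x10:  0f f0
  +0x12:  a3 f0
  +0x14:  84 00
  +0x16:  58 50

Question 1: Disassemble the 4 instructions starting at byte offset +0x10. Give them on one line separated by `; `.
@+10  big-endian(0f f0) = 0x0ff0
  top 6b → 0x3 → jz [J]
  imm@[9:0]=0x3f0 (s10→-16) ⇒ #-16
@+12  big-endian(a3 f0) = 0xa3f0
  top 6b → 0x28 → call [J]
  imm@[9:0]=0x3f0 (s10→-16) ⇒ #-16
@+14  big-endian(84 00) = 0x8400
  top 6b → 0x21 → noop [N]
@+16  big-endian(58 50) = 0x5850
  top 6b → 0x16 → sum [RR]
  rd@[9:7]=0x0 ⇒ a
  rs@[6:4]=0x5 ⇒ h

jz #-16; call #-16; noop; sum a, h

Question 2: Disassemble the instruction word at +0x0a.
sum b, l

+0x0a: 58 e0 ⇒ word 0x58e0 (big)
  opcode bits[15:10]=0x16: sum/RR
  rd: (w>>7)&0x7=0x1 → b
  rs: (w>>4)&0x7=0x6 → l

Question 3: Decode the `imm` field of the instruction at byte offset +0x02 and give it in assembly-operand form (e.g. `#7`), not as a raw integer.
#20

+0x02: b5 94 ⇒ word 0xb594 (big)
  top 6b → 0x2d → andi [RI]
  [9:7] rd=3 = d
  [6:0] imm=20 = #20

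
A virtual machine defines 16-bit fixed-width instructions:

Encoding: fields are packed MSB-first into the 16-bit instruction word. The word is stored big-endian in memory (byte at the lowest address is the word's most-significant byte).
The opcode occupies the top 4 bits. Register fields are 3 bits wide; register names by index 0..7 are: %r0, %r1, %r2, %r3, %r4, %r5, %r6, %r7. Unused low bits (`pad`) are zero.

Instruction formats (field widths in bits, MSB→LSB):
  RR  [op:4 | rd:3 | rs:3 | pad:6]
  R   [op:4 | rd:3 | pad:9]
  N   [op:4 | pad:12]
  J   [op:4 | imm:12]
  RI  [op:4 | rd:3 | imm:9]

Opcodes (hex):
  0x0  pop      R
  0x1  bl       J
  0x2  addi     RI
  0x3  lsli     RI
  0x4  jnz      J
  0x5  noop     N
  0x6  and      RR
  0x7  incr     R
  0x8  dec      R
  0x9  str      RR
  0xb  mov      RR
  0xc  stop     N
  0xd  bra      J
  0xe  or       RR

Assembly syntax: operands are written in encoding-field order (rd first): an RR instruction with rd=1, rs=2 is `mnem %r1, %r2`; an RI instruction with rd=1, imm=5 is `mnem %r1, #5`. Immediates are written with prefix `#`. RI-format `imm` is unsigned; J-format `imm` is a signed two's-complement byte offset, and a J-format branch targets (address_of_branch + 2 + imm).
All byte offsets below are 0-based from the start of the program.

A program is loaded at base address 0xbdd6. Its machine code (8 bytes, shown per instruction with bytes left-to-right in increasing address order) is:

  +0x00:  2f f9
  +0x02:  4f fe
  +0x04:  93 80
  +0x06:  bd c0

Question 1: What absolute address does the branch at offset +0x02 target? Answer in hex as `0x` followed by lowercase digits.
+0x02: 4f fe ⇒ word 0x4ffe (big)
  op=0x4ffe>>12=0x4 ⇒ jnz (J)
  imm@[11:0]=0xffe (s12→-2) ⇒ #-2
  target = base 0xbdd6 + off 0x02 + 2 + imm -2 = 0xbdd8

0xbdd8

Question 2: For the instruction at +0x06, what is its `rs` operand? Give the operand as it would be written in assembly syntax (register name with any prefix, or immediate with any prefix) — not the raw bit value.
%r7

+0x06: bd c0 ⇒ word 0xbdc0 (big)
  op=0xbdc0>>12=0xb ⇒ mov (RR)
  rd: (w>>9)&0x7=0x6 → %r6
  rs: (w>>6)&0x7=0x7 → %r7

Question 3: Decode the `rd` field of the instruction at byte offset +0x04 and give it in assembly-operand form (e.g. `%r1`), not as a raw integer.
%r1

+0x04: 93 80 ⇒ word 0x9380 (big)
  top 4b → 0x9 → str [RR]
  [11:9] rd=1 = %r1
  [8:6] rs=6 = %r6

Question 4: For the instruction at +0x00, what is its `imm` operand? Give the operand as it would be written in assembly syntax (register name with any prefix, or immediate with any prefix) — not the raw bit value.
+0x00: 2f f9 ⇒ word 0x2ff9 (big)
  top 4b → 0x2 → addi [RI]
  rd@[11:9]=0x7 ⇒ %r7
  imm@[8:0]=0x1f9 ⇒ #505

#505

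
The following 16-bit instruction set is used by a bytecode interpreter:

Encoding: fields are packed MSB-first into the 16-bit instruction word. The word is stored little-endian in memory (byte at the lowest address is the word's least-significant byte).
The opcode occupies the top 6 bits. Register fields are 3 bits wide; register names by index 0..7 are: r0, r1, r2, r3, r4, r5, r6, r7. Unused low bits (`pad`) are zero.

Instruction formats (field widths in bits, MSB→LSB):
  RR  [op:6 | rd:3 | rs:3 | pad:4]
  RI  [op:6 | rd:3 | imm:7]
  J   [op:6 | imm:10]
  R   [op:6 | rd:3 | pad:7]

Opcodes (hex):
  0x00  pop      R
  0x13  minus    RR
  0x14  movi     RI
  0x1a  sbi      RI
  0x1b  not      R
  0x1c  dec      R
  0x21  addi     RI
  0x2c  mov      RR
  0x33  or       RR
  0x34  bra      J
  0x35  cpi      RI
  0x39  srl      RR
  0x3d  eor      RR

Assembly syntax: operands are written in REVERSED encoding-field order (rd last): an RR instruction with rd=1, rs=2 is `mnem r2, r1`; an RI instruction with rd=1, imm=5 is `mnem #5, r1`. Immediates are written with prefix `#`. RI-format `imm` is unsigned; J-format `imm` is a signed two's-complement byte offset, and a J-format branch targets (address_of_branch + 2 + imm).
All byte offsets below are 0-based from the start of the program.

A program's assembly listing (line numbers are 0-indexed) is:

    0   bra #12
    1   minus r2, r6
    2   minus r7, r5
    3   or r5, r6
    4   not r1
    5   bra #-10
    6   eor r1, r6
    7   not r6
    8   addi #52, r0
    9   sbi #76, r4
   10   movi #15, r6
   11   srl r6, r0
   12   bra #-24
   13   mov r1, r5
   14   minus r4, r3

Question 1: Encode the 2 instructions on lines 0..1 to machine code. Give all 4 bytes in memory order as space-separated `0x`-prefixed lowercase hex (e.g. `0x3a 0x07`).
0x0c 0xd0 0x20 0x4f

line 0 (bra): pack op=0x34:6|imm=12:10 = 0xd00c; little→ 0c d0
line 1 (minus): pack op=0x13:6|rd=6:3|rs=2:3|pad=0:4 = 0x4f20; little→ 20 4f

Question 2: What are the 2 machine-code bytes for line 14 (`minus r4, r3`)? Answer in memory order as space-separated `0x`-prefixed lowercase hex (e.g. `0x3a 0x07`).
line 14 (minus): pack op=0x13:6|rd=3:3|rs=4:3|pad=0:4 = 0x4dc0; little→ c0 4d

0xc0 0x4d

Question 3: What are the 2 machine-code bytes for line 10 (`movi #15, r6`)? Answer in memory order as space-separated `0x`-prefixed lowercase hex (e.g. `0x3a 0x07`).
0x0f 0x53

L10: movi op=0x14:6|rd=6:3|imm=15:7 ⇒ 0x530f ⇒ little 0f 53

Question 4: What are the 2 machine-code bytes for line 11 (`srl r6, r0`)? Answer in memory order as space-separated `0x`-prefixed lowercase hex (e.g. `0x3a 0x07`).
11. srl fields op=0x39:6|rd=0:3|rs=6:3|pad=0:4 → word e460h → 60 e4

0x60 0xe4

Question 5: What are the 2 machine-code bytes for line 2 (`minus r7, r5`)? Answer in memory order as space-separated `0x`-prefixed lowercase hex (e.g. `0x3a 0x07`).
0xf0 0x4e

line 2 (minus): pack op=0x13:6|rd=5:3|rs=7:3|pad=0:4 = 0x4ef0; little→ f0 4e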